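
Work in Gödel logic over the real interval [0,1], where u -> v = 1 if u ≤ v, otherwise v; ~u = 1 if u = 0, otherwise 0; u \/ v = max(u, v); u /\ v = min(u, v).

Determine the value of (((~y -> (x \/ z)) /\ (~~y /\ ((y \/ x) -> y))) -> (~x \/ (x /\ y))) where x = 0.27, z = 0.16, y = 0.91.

0.27

~y: Gödel ¬ of 0.91 = 0 (operand ≠ 0)
(x \/ z) = max(0.27, 0.16) = 0.27
(~y -> (x \/ z)): 0 ≤ 0.27, so result = 1
~y: Gödel ¬ of 0.91 = 0 (operand ≠ 0)
~~y: Gödel ¬ of 0 = 1 (operand is 0)
(y \/ x) = max(0.91, 0.27) = 0.91
((y \/ x) -> y): 0.91 ≤ 0.91, so result = 1
(~~y /\ ((y \/ x) -> y)) = min(1, 1) = 1
((~y -> (x \/ z)) /\ (~~y /\ ((y \/ x) -> y))) = min(1, 1) = 1
~x: Gödel ¬ of 0.27 = 0 (operand ≠ 0)
(x /\ y) = min(0.27, 0.91) = 0.27
(~x \/ (x /\ y)) = max(0, 0.27) = 0.27
(((~y -> (x \/ z)) /\ (~~y /\ ((y \/ x) -> y))) -> (~x \/ (x /\ y))): 1 > 0.27, so result = 0.27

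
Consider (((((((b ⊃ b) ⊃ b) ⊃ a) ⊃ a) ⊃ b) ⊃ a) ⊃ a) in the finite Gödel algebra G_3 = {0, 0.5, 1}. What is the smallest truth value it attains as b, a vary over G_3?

0.50

The minimum is attained at b = 0, a = 0.5:
  (b ⊃ b): 0 ≤ 0, so result = 1
  ((b ⊃ b) ⊃ b): 1 > 0, so result = 0
  (((b ⊃ b) ⊃ b) ⊃ a): 0 ≤ 0.5, so result = 1
  ((((b ⊃ b) ⊃ b) ⊃ a) ⊃ a): 1 > 0.5, so result = 0.5
  (((((b ⊃ b) ⊃ b) ⊃ a) ⊃ a) ⊃ b): 0.5 > 0, so result = 0
  ((((((b ⊃ b) ⊃ b) ⊃ a) ⊃ a) ⊃ b) ⊃ a): 0 ≤ 0.5, so result = 1
  (((((((b ⊃ b) ⊃ b) ⊃ a) ⊃ a) ⊃ b) ⊃ a) ⊃ a): 1 > 0.5, so result = 0.5
Checking all 9 assignments confirms none give a value below 0.50.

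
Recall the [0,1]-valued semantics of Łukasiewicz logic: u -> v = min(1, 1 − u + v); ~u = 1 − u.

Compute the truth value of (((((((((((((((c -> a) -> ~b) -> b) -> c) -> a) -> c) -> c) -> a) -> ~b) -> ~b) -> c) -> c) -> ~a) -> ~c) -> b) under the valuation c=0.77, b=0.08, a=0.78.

(c -> a): min(1, 1 − 0.77 + 0.78) = 1
~b: Łukasiewicz ¬ gives 1 − 0.08 = 0.92
((c -> a) -> ~b): min(1, 1 − 1 + 0.92) = 0.92
(((c -> a) -> ~b) -> b): min(1, 1 − 0.92 + 0.08) = 0.16
((((c -> a) -> ~b) -> b) -> c): min(1, 1 − 0.16 + 0.77) = 1
(((((c -> a) -> ~b) -> b) -> c) -> a): min(1, 1 − 1 + 0.78) = 0.78
((((((c -> a) -> ~b) -> b) -> c) -> a) -> c): min(1, 1 − 0.78 + 0.77) = 0.99
(((((((c -> a) -> ~b) -> b) -> c) -> a) -> c) -> c): min(1, 1 − 0.99 + 0.77) = 0.78
((((((((c -> a) -> ~b) -> b) -> c) -> a) -> c) -> c) -> a): min(1, 1 − 0.78 + 0.78) = 1
~b: Łukasiewicz ¬ gives 1 − 0.08 = 0.92
(((((((((c -> a) -> ~b) -> b) -> c) -> a) -> c) -> c) -> a) -> ~b): min(1, 1 − 1 + 0.92) = 0.92
~b: Łukasiewicz ¬ gives 1 − 0.08 = 0.92
((((((((((c -> a) -> ~b) -> b) -> c) -> a) -> c) -> c) -> a) -> ~b) -> ~b): min(1, 1 − 0.92 + 0.92) = 1
(((((((((((c -> a) -> ~b) -> b) -> c) -> a) -> c) -> c) -> a) -> ~b) -> ~b) -> c): min(1, 1 − 1 + 0.77) = 0.77
((((((((((((c -> a) -> ~b) -> b) -> c) -> a) -> c) -> c) -> a) -> ~b) -> ~b) -> c) -> c): min(1, 1 − 0.77 + 0.77) = 1
~a: Łukasiewicz ¬ gives 1 − 0.78 = 0.22
(((((((((((((c -> a) -> ~b) -> b) -> c) -> a) -> c) -> c) -> a) -> ~b) -> ~b) -> c) -> c) -> ~a): min(1, 1 − 1 + 0.22) = 0.22
~c: Łukasiewicz ¬ gives 1 − 0.77 = 0.23
((((((((((((((c -> a) -> ~b) -> b) -> c) -> a) -> c) -> c) -> a) -> ~b) -> ~b) -> c) -> c) -> ~a) -> ~c): min(1, 1 − 0.22 + 0.23) = 1
(((((((((((((((c -> a) -> ~b) -> b) -> c) -> a) -> c) -> c) -> a) -> ~b) -> ~b) -> c) -> c) -> ~a) -> ~c) -> b): min(1, 1 − 1 + 0.08) = 0.08

0.08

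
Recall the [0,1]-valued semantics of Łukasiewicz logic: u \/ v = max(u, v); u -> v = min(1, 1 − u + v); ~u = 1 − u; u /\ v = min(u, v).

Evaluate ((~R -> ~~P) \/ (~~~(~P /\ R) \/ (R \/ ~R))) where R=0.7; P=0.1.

0.80

~R: Łukasiewicz ¬ gives 1 − 0.7 = 0.3
~P: Łukasiewicz ¬ gives 1 − 0.1 = 0.9
~~P: Łukasiewicz ¬ gives 1 − 0.9 = 0.1
(~R -> ~~P): min(1, 1 − 0.3 + 0.1) = 0.8
~P: Łukasiewicz ¬ gives 1 − 0.1 = 0.9
(~P /\ R) = min(0.9, 0.7) = 0.7
~(~P /\ R): Łukasiewicz ¬ gives 1 − 0.7 = 0.3
~~(~P /\ R): Łukasiewicz ¬ gives 1 − 0.3 = 0.7
~~~(~P /\ R): Łukasiewicz ¬ gives 1 − 0.7 = 0.3
~R: Łukasiewicz ¬ gives 1 − 0.7 = 0.3
(R \/ ~R) = max(0.7, 0.3) = 0.7
(~~~(~P /\ R) \/ (R \/ ~R)) = max(0.3, 0.7) = 0.7
((~R -> ~~P) \/ (~~~(~P /\ R) \/ (R \/ ~R))) = max(0.8, 0.7) = 0.8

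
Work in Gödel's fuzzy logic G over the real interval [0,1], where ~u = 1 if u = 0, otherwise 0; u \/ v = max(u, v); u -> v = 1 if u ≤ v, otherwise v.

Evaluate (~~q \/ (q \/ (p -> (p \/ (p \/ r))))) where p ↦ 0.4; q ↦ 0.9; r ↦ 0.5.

1.00

~q: Gödel ¬ of 0.9 = 0 (operand ≠ 0)
~~q: Gödel ¬ of 0 = 1 (operand is 0)
(p \/ r) = max(0.4, 0.5) = 0.5
(p \/ (p \/ r)) = max(0.4, 0.5) = 0.5
(p -> (p \/ (p \/ r))): 0.4 ≤ 0.5, so result = 1
(q \/ (p -> (p \/ (p \/ r)))) = max(0.9, 1) = 1
(~~q \/ (q \/ (p -> (p \/ (p \/ r))))) = max(1, 1) = 1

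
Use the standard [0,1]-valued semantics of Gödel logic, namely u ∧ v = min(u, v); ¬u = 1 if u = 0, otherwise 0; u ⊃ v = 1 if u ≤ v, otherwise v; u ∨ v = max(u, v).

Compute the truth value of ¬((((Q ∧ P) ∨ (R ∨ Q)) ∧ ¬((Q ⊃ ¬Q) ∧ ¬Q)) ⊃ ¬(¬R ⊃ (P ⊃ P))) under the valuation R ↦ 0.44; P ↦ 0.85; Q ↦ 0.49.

1.00

(Q ∧ P) = min(0.49, 0.85) = 0.49
(R ∨ Q) = max(0.44, 0.49) = 0.49
((Q ∧ P) ∨ (R ∨ Q)) = max(0.49, 0.49) = 0.49
¬Q: Gödel ¬ of 0.49 = 0 (operand ≠ 0)
(Q ⊃ ¬Q): 0.49 > 0, so result = 0
¬Q: Gödel ¬ of 0.49 = 0 (operand ≠ 0)
((Q ⊃ ¬Q) ∧ ¬Q) = min(0, 0) = 0
¬((Q ⊃ ¬Q) ∧ ¬Q): Gödel ¬ of 0 = 1 (operand is 0)
(((Q ∧ P) ∨ (R ∨ Q)) ∧ ¬((Q ⊃ ¬Q) ∧ ¬Q)) = min(0.49, 1) = 0.49
¬R: Gödel ¬ of 0.44 = 0 (operand ≠ 0)
(P ⊃ P): 0.85 ≤ 0.85, so result = 1
(¬R ⊃ (P ⊃ P)): 0 ≤ 1, so result = 1
¬(¬R ⊃ (P ⊃ P)): Gödel ¬ of 1 = 0 (operand ≠ 0)
((((Q ∧ P) ∨ (R ∨ Q)) ∧ ¬((Q ⊃ ¬Q) ∧ ¬Q)) ⊃ ¬(¬R ⊃ (P ⊃ P))): 0.49 > 0, so result = 0
¬((((Q ∧ P) ∨ (R ∨ Q)) ∧ ¬((Q ⊃ ¬Q) ∧ ¬Q)) ⊃ ¬(¬R ⊃ (P ⊃ P))): Gödel ¬ of 0 = 1 (operand is 0)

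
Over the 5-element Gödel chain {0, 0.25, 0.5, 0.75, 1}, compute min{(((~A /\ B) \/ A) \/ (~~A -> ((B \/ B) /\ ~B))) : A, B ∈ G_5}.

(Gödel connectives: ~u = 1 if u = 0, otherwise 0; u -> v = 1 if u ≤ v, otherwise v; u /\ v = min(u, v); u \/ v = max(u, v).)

The minimum is attained at A = 0.25, B = 0:
  ~A: Gödel ¬ of 0.25 = 0 (operand ≠ 0)
  (~A /\ B) = min(0, 0) = 0
  ((~A /\ B) \/ A) = max(0, 0.25) = 0.25
  ~A: Gödel ¬ of 0.25 = 0 (operand ≠ 0)
  ~~A: Gödel ¬ of 0 = 1 (operand is 0)
  (B \/ B) = max(0, 0) = 0
  ~B: Gödel ¬ of 0 = 1 (operand is 0)
  ((B \/ B) /\ ~B) = min(0, 1) = 0
  (~~A -> ((B \/ B) /\ ~B)): 1 > 0, so result = 0
  (((~A /\ B) \/ A) \/ (~~A -> ((B \/ B) /\ ~B))) = max(0.25, 0) = 0.25
Checking all 25 assignments confirms none give a value below 0.25.

0.25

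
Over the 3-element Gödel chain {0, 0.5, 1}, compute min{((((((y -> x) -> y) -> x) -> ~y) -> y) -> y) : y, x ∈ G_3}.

The minimum is attained at y = 0.5, x = 0.5:
  (y -> x): 0.5 ≤ 0.5, so result = 1
  ((y -> x) -> y): 1 > 0.5, so result = 0.5
  (((y -> x) -> y) -> x): 0.5 ≤ 0.5, so result = 1
  ~y: Gödel ¬ of 0.5 = 0 (operand ≠ 0)
  ((((y -> x) -> y) -> x) -> ~y): 1 > 0, so result = 0
  (((((y -> x) -> y) -> x) -> ~y) -> y): 0 ≤ 0.5, so result = 1
  ((((((y -> x) -> y) -> x) -> ~y) -> y) -> y): 1 > 0.5, so result = 0.5
Checking all 9 assignments confirms none give a value below 0.50.

0.50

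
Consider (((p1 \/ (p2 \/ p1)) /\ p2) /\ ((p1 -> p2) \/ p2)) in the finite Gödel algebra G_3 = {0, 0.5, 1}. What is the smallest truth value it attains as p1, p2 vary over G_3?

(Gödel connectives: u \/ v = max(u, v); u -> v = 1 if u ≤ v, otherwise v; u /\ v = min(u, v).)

The minimum is attained at p1 = 0, p2 = 0:
  (p2 \/ p1) = max(0, 0) = 0
  (p1 \/ (p2 \/ p1)) = max(0, 0) = 0
  ((p1 \/ (p2 \/ p1)) /\ p2) = min(0, 0) = 0
  (p1 -> p2): 0 ≤ 0, so result = 1
  ((p1 -> p2) \/ p2) = max(1, 0) = 1
  (((p1 \/ (p2 \/ p1)) /\ p2) /\ ((p1 -> p2) \/ p2)) = min(0, 1) = 0
Checking all 9 assignments confirms none give a value below 0.00.

0.00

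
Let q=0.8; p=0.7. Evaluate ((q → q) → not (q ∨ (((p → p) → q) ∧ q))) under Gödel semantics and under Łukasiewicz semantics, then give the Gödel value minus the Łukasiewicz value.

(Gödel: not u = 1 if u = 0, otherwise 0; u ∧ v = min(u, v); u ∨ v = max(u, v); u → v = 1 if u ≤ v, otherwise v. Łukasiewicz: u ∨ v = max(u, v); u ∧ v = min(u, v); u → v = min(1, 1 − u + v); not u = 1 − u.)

-0.20

Gödel evaluation:
  (q → q): 0.8 ≤ 0.8, so result = 1
  (p → p): 0.7 ≤ 0.7, so result = 1
  ((p → p) → q): 1 > 0.8, so result = 0.8
  (((p → p) → q) ∧ q) = min(0.8, 0.8) = 0.8
  (q ∨ (((p → p) → q) ∧ q)) = max(0.8, 0.8) = 0.8
  not (q ∨ (((p → p) → q) ∧ q)): Gödel ¬ of 0.8 = 0 (operand ≠ 0)
  ((q → q) → not (q ∨ (((p → p) → q) ∧ q))): 1 > 0, so result = 0
  Gödel value = 0
Łukasiewicz evaluation:
  (q → q): min(1, 1 − 0.8 + 0.8) = 1
  (p → p): min(1, 1 − 0.7 + 0.7) = 1
  ((p → p) → q): min(1, 1 − 1 + 0.8) = 0.8
  (((p → p) → q) ∧ q) = min(0.8, 0.8) = 0.8
  (q ∨ (((p → p) → q) ∧ q)) = max(0.8, 0.8) = 0.8
  not (q ∨ (((p → p) → q) ∧ q)): Łukasiewicz ¬ gives 1 − 0.8 = 0.2
  ((q → q) → not (q ∨ (((p → p) → q) ∧ q))): min(1, 1 − 1 + 0.2) = 0.2
  Łukasiewicz value = 0.2
Difference: 0 − 0.2 = -0.20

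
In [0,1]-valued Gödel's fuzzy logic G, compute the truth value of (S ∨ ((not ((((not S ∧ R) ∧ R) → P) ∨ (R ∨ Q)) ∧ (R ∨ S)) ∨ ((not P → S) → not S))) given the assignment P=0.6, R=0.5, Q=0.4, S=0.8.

0.80

not S: Gödel ¬ of 0.8 = 0 (operand ≠ 0)
(not S ∧ R) = min(0, 0.5) = 0
((not S ∧ R) ∧ R) = min(0, 0.5) = 0
(((not S ∧ R) ∧ R) → P): 0 ≤ 0.6, so result = 1
(R ∨ Q) = max(0.5, 0.4) = 0.5
((((not S ∧ R) ∧ R) → P) ∨ (R ∨ Q)) = max(1, 0.5) = 1
not ((((not S ∧ R) ∧ R) → P) ∨ (R ∨ Q)): Gödel ¬ of 1 = 0 (operand ≠ 0)
(R ∨ S) = max(0.5, 0.8) = 0.8
(not ((((not S ∧ R) ∧ R) → P) ∨ (R ∨ Q)) ∧ (R ∨ S)) = min(0, 0.8) = 0
not P: Gödel ¬ of 0.6 = 0 (operand ≠ 0)
(not P → S): 0 ≤ 0.8, so result = 1
not S: Gödel ¬ of 0.8 = 0 (operand ≠ 0)
((not P → S) → not S): 1 > 0, so result = 0
((not ((((not S ∧ R) ∧ R) → P) ∨ (R ∨ Q)) ∧ (R ∨ S)) ∨ ((not P → S) → not S)) = max(0, 0) = 0
(S ∨ ((not ((((not S ∧ R) ∧ R) → P) ∨ (R ∨ Q)) ∧ (R ∨ S)) ∨ ((not P → S) → not S))) = max(0.8, 0) = 0.8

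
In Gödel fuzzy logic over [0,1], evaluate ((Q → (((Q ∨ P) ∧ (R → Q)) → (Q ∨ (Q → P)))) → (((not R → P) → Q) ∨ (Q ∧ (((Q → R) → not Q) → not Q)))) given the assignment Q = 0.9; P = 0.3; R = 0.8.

(Q ∨ P) = max(0.9, 0.3) = 0.9
(R → Q): 0.8 ≤ 0.9, so result = 1
((Q ∨ P) ∧ (R → Q)) = min(0.9, 1) = 0.9
(Q → P): 0.9 > 0.3, so result = 0.3
(Q ∨ (Q → P)) = max(0.9, 0.3) = 0.9
(((Q ∨ P) ∧ (R → Q)) → (Q ∨ (Q → P))): 0.9 ≤ 0.9, so result = 1
(Q → (((Q ∨ P) ∧ (R → Q)) → (Q ∨ (Q → P)))): 0.9 ≤ 1, so result = 1
not R: Gödel ¬ of 0.8 = 0 (operand ≠ 0)
(not R → P): 0 ≤ 0.3, so result = 1
((not R → P) → Q): 1 > 0.9, so result = 0.9
(Q → R): 0.9 > 0.8, so result = 0.8
not Q: Gödel ¬ of 0.9 = 0 (operand ≠ 0)
((Q → R) → not Q): 0.8 > 0, so result = 0
not Q: Gödel ¬ of 0.9 = 0 (operand ≠ 0)
(((Q → R) → not Q) → not Q): 0 ≤ 0, so result = 1
(Q ∧ (((Q → R) → not Q) → not Q)) = min(0.9, 1) = 0.9
(((not R → P) → Q) ∨ (Q ∧ (((Q → R) → not Q) → not Q))) = max(0.9, 0.9) = 0.9
((Q → (((Q ∨ P) ∧ (R → Q)) → (Q ∨ (Q → P)))) → (((not R → P) → Q) ∨ (Q ∧ (((Q → R) → not Q) → not Q)))): 1 > 0.9, so result = 0.9

0.90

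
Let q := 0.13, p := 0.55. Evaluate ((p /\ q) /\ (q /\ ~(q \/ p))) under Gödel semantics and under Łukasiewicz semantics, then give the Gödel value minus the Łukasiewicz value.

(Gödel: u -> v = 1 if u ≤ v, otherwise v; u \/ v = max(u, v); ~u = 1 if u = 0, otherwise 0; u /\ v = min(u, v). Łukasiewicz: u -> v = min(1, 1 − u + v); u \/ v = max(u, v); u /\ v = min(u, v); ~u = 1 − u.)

Gödel evaluation:
  (p /\ q) = min(0.55, 0.13) = 0.13
  (q \/ p) = max(0.13, 0.55) = 0.55
  ~(q \/ p): Gödel ¬ of 0.55 = 0 (operand ≠ 0)
  (q /\ ~(q \/ p)) = min(0.13, 0) = 0
  ((p /\ q) /\ (q /\ ~(q \/ p))) = min(0.13, 0) = 0
  Gödel value = 0
Łukasiewicz evaluation:
  (p /\ q) = min(0.55, 0.13) = 0.13
  (q \/ p) = max(0.13, 0.55) = 0.55
  ~(q \/ p): Łukasiewicz ¬ gives 1 − 0.55 = 0.45
  (q /\ ~(q \/ p)) = min(0.13, 0.45) = 0.13
  ((p /\ q) /\ (q /\ ~(q \/ p))) = min(0.13, 0.13) = 0.13
  Łukasiewicz value = 0.13
Difference: 0 − 0.13 = -0.13

-0.13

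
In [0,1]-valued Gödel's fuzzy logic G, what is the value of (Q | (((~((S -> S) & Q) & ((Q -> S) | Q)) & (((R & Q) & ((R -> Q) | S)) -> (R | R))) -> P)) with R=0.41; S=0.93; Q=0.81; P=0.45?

1.00

(S -> S): 0.93 ≤ 0.93, so result = 1
((S -> S) & Q) = min(1, 0.81) = 0.81
~((S -> S) & Q): Gödel ¬ of 0.81 = 0 (operand ≠ 0)
(Q -> S): 0.81 ≤ 0.93, so result = 1
((Q -> S) | Q) = max(1, 0.81) = 1
(~((S -> S) & Q) & ((Q -> S) | Q)) = min(0, 1) = 0
(R & Q) = min(0.41, 0.81) = 0.41
(R -> Q): 0.41 ≤ 0.81, so result = 1
((R -> Q) | S) = max(1, 0.93) = 1
((R & Q) & ((R -> Q) | S)) = min(0.41, 1) = 0.41
(R | R) = max(0.41, 0.41) = 0.41
(((R & Q) & ((R -> Q) | S)) -> (R | R)): 0.41 ≤ 0.41, so result = 1
((~((S -> S) & Q) & ((Q -> S) | Q)) & (((R & Q) & ((R -> Q) | S)) -> (R | R))) = min(0, 1) = 0
(((~((S -> S) & Q) & ((Q -> S) | Q)) & (((R & Q) & ((R -> Q) | S)) -> (R | R))) -> P): 0 ≤ 0.45, so result = 1
(Q | (((~((S -> S) & Q) & ((Q -> S) | Q)) & (((R & Q) & ((R -> Q) | S)) -> (R | R))) -> P)) = max(0.81, 1) = 1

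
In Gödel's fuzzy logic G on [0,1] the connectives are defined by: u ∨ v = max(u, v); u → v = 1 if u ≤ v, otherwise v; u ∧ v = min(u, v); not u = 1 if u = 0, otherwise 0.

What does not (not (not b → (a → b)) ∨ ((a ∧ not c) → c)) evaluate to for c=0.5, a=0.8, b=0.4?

0.00

not b: Gödel ¬ of 0.4 = 0 (operand ≠ 0)
(a → b): 0.8 > 0.4, so result = 0.4
(not b → (a → b)): 0 ≤ 0.4, so result = 1
not (not b → (a → b)): Gödel ¬ of 1 = 0 (operand ≠ 0)
not c: Gödel ¬ of 0.5 = 0 (operand ≠ 0)
(a ∧ not c) = min(0.8, 0) = 0
((a ∧ not c) → c): 0 ≤ 0.5, so result = 1
(not (not b → (a → b)) ∨ ((a ∧ not c) → c)) = max(0, 1) = 1
not (not (not b → (a → b)) ∨ ((a ∧ not c) → c)): Gödel ¬ of 1 = 0 (operand ≠ 0)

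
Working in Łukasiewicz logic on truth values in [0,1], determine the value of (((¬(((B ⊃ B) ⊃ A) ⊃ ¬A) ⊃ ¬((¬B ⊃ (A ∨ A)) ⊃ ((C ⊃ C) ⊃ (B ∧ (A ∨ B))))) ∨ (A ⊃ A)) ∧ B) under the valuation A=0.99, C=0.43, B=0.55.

0.55

(B ⊃ B): min(1, 1 − 0.55 + 0.55) = 1
((B ⊃ B) ⊃ A): min(1, 1 − 1 + 0.99) = 0.99
¬A: Łukasiewicz ¬ gives 1 − 0.99 = 0.01
(((B ⊃ B) ⊃ A) ⊃ ¬A): min(1, 1 − 0.99 + 0.01) = 0.02
¬(((B ⊃ B) ⊃ A) ⊃ ¬A): Łukasiewicz ¬ gives 1 − 0.02 = 0.98
¬B: Łukasiewicz ¬ gives 1 − 0.55 = 0.45
(A ∨ A) = max(0.99, 0.99) = 0.99
(¬B ⊃ (A ∨ A)): min(1, 1 − 0.45 + 0.99) = 1
(C ⊃ C): min(1, 1 − 0.43 + 0.43) = 1
(A ∨ B) = max(0.99, 0.55) = 0.99
(B ∧ (A ∨ B)) = min(0.55, 0.99) = 0.55
((C ⊃ C) ⊃ (B ∧ (A ∨ B))): min(1, 1 − 1 + 0.55) = 0.55
((¬B ⊃ (A ∨ A)) ⊃ ((C ⊃ C) ⊃ (B ∧ (A ∨ B)))): min(1, 1 − 1 + 0.55) = 0.55
¬((¬B ⊃ (A ∨ A)) ⊃ ((C ⊃ C) ⊃ (B ∧ (A ∨ B)))): Łukasiewicz ¬ gives 1 − 0.55 = 0.45
(¬(((B ⊃ B) ⊃ A) ⊃ ¬A) ⊃ ¬((¬B ⊃ (A ∨ A)) ⊃ ((C ⊃ C) ⊃ (B ∧ (A ∨ B))))): min(1, 1 − 0.98 + 0.45) = 0.47
(A ⊃ A): min(1, 1 − 0.99 + 0.99) = 1
((¬(((B ⊃ B) ⊃ A) ⊃ ¬A) ⊃ ¬((¬B ⊃ (A ∨ A)) ⊃ ((C ⊃ C) ⊃ (B ∧ (A ∨ B))))) ∨ (A ⊃ A)) = max(0.47, 1) = 1
(((¬(((B ⊃ B) ⊃ A) ⊃ ¬A) ⊃ ¬((¬B ⊃ (A ∨ A)) ⊃ ((C ⊃ C) ⊃ (B ∧ (A ∨ B))))) ∨ (A ⊃ A)) ∧ B) = min(1, 0.55) = 0.55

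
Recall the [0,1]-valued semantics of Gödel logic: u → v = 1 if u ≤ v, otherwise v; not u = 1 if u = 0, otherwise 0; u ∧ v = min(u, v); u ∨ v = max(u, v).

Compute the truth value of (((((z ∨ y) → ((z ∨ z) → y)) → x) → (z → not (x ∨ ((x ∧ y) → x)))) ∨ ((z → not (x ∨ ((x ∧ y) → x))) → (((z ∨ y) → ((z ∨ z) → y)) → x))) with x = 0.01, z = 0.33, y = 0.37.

(z ∨ y) = max(0.33, 0.37) = 0.37
(z ∨ z) = max(0.33, 0.33) = 0.33
((z ∨ z) → y): 0.33 ≤ 0.37, so result = 1
((z ∨ y) → ((z ∨ z) → y)): 0.37 ≤ 1, so result = 1
(((z ∨ y) → ((z ∨ z) → y)) → x): 1 > 0.01, so result = 0.01
(x ∧ y) = min(0.01, 0.37) = 0.01
((x ∧ y) → x): 0.01 ≤ 0.01, so result = 1
(x ∨ ((x ∧ y) → x)) = max(0.01, 1) = 1
not (x ∨ ((x ∧ y) → x)): Gödel ¬ of 1 = 0 (operand ≠ 0)
(z → not (x ∨ ((x ∧ y) → x))): 0.33 > 0, so result = 0
((((z ∨ y) → ((z ∨ z) → y)) → x) → (z → not (x ∨ ((x ∧ y) → x)))): 0.01 > 0, so result = 0
(x ∧ y) = min(0.01, 0.37) = 0.01
((x ∧ y) → x): 0.01 ≤ 0.01, so result = 1
(x ∨ ((x ∧ y) → x)) = max(0.01, 1) = 1
not (x ∨ ((x ∧ y) → x)): Gödel ¬ of 1 = 0 (operand ≠ 0)
(z → not (x ∨ ((x ∧ y) → x))): 0.33 > 0, so result = 0
(z ∨ y) = max(0.33, 0.37) = 0.37
(z ∨ z) = max(0.33, 0.33) = 0.33
((z ∨ z) → y): 0.33 ≤ 0.37, so result = 1
((z ∨ y) → ((z ∨ z) → y)): 0.37 ≤ 1, so result = 1
(((z ∨ y) → ((z ∨ z) → y)) → x): 1 > 0.01, so result = 0.01
((z → not (x ∨ ((x ∧ y) → x))) → (((z ∨ y) → ((z ∨ z) → y)) → x)): 0 ≤ 0.01, so result = 1
(((((z ∨ y) → ((z ∨ z) → y)) → x) → (z → not (x ∨ ((x ∧ y) → x)))) ∨ ((z → not (x ∨ ((x ∧ y) → x))) → (((z ∨ y) → ((z ∨ z) → y)) → x))) = max(0, 1) = 1

1.00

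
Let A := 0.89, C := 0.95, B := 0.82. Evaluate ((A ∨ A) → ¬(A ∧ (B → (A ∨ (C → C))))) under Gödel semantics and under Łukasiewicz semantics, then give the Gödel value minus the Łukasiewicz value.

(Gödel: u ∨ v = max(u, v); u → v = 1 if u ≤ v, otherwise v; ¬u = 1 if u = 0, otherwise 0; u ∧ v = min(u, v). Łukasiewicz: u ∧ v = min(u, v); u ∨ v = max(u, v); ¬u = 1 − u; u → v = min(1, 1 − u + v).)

Gödel evaluation:
  (A ∨ A) = max(0.89, 0.89) = 0.89
  (C → C): 0.95 ≤ 0.95, so result = 1
  (A ∨ (C → C)) = max(0.89, 1) = 1
  (B → (A ∨ (C → C))): 0.82 ≤ 1, so result = 1
  (A ∧ (B → (A ∨ (C → C)))) = min(0.89, 1) = 0.89
  ¬(A ∧ (B → (A ∨ (C → C)))): Gödel ¬ of 0.89 = 0 (operand ≠ 0)
  ((A ∨ A) → ¬(A ∧ (B → (A ∨ (C → C))))): 0.89 > 0, so result = 0
  Gödel value = 0
Łukasiewicz evaluation:
  (A ∨ A) = max(0.89, 0.89) = 0.89
  (C → C): min(1, 1 − 0.95 + 0.95) = 1
  (A ∨ (C → C)) = max(0.89, 1) = 1
  (B → (A ∨ (C → C))): min(1, 1 − 0.82 + 1) = 1
  (A ∧ (B → (A ∨ (C → C)))) = min(0.89, 1) = 0.89
  ¬(A ∧ (B → (A ∨ (C → C)))): Łukasiewicz ¬ gives 1 − 0.89 = 0.11
  ((A ∨ A) → ¬(A ∧ (B → (A ∨ (C → C))))): min(1, 1 − 0.89 + 0.11) = 0.22
  Łukasiewicz value = 0.22
Difference: 0 − 0.22 = -0.22

-0.22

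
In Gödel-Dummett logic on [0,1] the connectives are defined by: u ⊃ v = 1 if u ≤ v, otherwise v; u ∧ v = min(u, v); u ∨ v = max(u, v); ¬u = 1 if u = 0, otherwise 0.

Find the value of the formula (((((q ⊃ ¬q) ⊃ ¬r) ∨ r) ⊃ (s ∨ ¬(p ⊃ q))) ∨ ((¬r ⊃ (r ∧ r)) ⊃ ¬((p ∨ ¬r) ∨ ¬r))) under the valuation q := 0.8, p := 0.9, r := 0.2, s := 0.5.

¬q: Gödel ¬ of 0.8 = 0 (operand ≠ 0)
(q ⊃ ¬q): 0.8 > 0, so result = 0
¬r: Gödel ¬ of 0.2 = 0 (operand ≠ 0)
((q ⊃ ¬q) ⊃ ¬r): 0 ≤ 0, so result = 1
(((q ⊃ ¬q) ⊃ ¬r) ∨ r) = max(1, 0.2) = 1
(p ⊃ q): 0.9 > 0.8, so result = 0.8
¬(p ⊃ q): Gödel ¬ of 0.8 = 0 (operand ≠ 0)
(s ∨ ¬(p ⊃ q)) = max(0.5, 0) = 0.5
((((q ⊃ ¬q) ⊃ ¬r) ∨ r) ⊃ (s ∨ ¬(p ⊃ q))): 1 > 0.5, so result = 0.5
¬r: Gödel ¬ of 0.2 = 0 (operand ≠ 0)
(r ∧ r) = min(0.2, 0.2) = 0.2
(¬r ⊃ (r ∧ r)): 0 ≤ 0.2, so result = 1
¬r: Gödel ¬ of 0.2 = 0 (operand ≠ 0)
(p ∨ ¬r) = max(0.9, 0) = 0.9
¬r: Gödel ¬ of 0.2 = 0 (operand ≠ 0)
((p ∨ ¬r) ∨ ¬r) = max(0.9, 0) = 0.9
¬((p ∨ ¬r) ∨ ¬r): Gödel ¬ of 0.9 = 0 (operand ≠ 0)
((¬r ⊃ (r ∧ r)) ⊃ ¬((p ∨ ¬r) ∨ ¬r)): 1 > 0, so result = 0
(((((q ⊃ ¬q) ⊃ ¬r) ∨ r) ⊃ (s ∨ ¬(p ⊃ q))) ∨ ((¬r ⊃ (r ∧ r)) ⊃ ¬((p ∨ ¬r) ∨ ¬r))) = max(0.5, 0) = 0.5

0.50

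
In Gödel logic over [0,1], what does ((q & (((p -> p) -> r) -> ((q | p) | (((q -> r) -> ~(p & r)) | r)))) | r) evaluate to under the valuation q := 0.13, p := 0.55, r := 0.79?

(p -> p): 0.55 ≤ 0.55, so result = 1
((p -> p) -> r): 1 > 0.79, so result = 0.79
(q | p) = max(0.13, 0.55) = 0.55
(q -> r): 0.13 ≤ 0.79, so result = 1
(p & r) = min(0.55, 0.79) = 0.55
~(p & r): Gödel ¬ of 0.55 = 0 (operand ≠ 0)
((q -> r) -> ~(p & r)): 1 > 0, so result = 0
(((q -> r) -> ~(p & r)) | r) = max(0, 0.79) = 0.79
((q | p) | (((q -> r) -> ~(p & r)) | r)) = max(0.55, 0.79) = 0.79
(((p -> p) -> r) -> ((q | p) | (((q -> r) -> ~(p & r)) | r))): 0.79 ≤ 0.79, so result = 1
(q & (((p -> p) -> r) -> ((q | p) | (((q -> r) -> ~(p & r)) | r)))) = min(0.13, 1) = 0.13
((q & (((p -> p) -> r) -> ((q | p) | (((q -> r) -> ~(p & r)) | r)))) | r) = max(0.13, 0.79) = 0.79

0.79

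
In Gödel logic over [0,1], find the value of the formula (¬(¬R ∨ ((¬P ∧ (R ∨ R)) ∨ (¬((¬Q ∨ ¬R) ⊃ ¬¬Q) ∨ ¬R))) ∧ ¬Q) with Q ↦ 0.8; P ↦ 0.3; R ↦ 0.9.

¬R: Gödel ¬ of 0.9 = 0 (operand ≠ 0)
¬P: Gödel ¬ of 0.3 = 0 (operand ≠ 0)
(R ∨ R) = max(0.9, 0.9) = 0.9
(¬P ∧ (R ∨ R)) = min(0, 0.9) = 0
¬Q: Gödel ¬ of 0.8 = 0 (operand ≠ 0)
¬R: Gödel ¬ of 0.9 = 0 (operand ≠ 0)
(¬Q ∨ ¬R) = max(0, 0) = 0
¬Q: Gödel ¬ of 0.8 = 0 (operand ≠ 0)
¬¬Q: Gödel ¬ of 0 = 1 (operand is 0)
((¬Q ∨ ¬R) ⊃ ¬¬Q): 0 ≤ 1, so result = 1
¬((¬Q ∨ ¬R) ⊃ ¬¬Q): Gödel ¬ of 1 = 0 (operand ≠ 0)
¬R: Gödel ¬ of 0.9 = 0 (operand ≠ 0)
(¬((¬Q ∨ ¬R) ⊃ ¬¬Q) ∨ ¬R) = max(0, 0) = 0
((¬P ∧ (R ∨ R)) ∨ (¬((¬Q ∨ ¬R) ⊃ ¬¬Q) ∨ ¬R)) = max(0, 0) = 0
(¬R ∨ ((¬P ∧ (R ∨ R)) ∨ (¬((¬Q ∨ ¬R) ⊃ ¬¬Q) ∨ ¬R))) = max(0, 0) = 0
¬(¬R ∨ ((¬P ∧ (R ∨ R)) ∨ (¬((¬Q ∨ ¬R) ⊃ ¬¬Q) ∨ ¬R))): Gödel ¬ of 0 = 1 (operand is 0)
¬Q: Gödel ¬ of 0.8 = 0 (operand ≠ 0)
(¬(¬R ∨ ((¬P ∧ (R ∨ R)) ∨ (¬((¬Q ∨ ¬R) ⊃ ¬¬Q) ∨ ¬R))) ∧ ¬Q) = min(1, 0) = 0

0.00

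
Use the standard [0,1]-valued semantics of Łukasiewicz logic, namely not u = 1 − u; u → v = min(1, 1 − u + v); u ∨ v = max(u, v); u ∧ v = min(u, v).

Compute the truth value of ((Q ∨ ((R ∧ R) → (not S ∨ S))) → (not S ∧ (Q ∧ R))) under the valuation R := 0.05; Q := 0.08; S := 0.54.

0.05

(R ∧ R) = min(0.05, 0.05) = 0.05
not S: Łukasiewicz ¬ gives 1 − 0.54 = 0.46
(not S ∨ S) = max(0.46, 0.54) = 0.54
((R ∧ R) → (not S ∨ S)): min(1, 1 − 0.05 + 0.54) = 1
(Q ∨ ((R ∧ R) → (not S ∨ S))) = max(0.08, 1) = 1
not S: Łukasiewicz ¬ gives 1 − 0.54 = 0.46
(Q ∧ R) = min(0.08, 0.05) = 0.05
(not S ∧ (Q ∧ R)) = min(0.46, 0.05) = 0.05
((Q ∨ ((R ∧ R) → (not S ∨ S))) → (not S ∧ (Q ∧ R))): min(1, 1 − 1 + 0.05) = 0.05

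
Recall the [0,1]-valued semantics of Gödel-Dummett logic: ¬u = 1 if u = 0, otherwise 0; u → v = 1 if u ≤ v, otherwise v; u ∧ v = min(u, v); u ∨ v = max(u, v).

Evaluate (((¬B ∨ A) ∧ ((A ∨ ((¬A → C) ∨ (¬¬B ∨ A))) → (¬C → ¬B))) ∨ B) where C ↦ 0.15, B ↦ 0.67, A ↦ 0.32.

¬B: Gödel ¬ of 0.67 = 0 (operand ≠ 0)
(¬B ∨ A) = max(0, 0.32) = 0.32
¬A: Gödel ¬ of 0.32 = 0 (operand ≠ 0)
(¬A → C): 0 ≤ 0.15, so result = 1
¬B: Gödel ¬ of 0.67 = 0 (operand ≠ 0)
¬¬B: Gödel ¬ of 0 = 1 (operand is 0)
(¬¬B ∨ A) = max(1, 0.32) = 1
((¬A → C) ∨ (¬¬B ∨ A)) = max(1, 1) = 1
(A ∨ ((¬A → C) ∨ (¬¬B ∨ A))) = max(0.32, 1) = 1
¬C: Gödel ¬ of 0.15 = 0 (operand ≠ 0)
¬B: Gödel ¬ of 0.67 = 0 (operand ≠ 0)
(¬C → ¬B): 0 ≤ 0, so result = 1
((A ∨ ((¬A → C) ∨ (¬¬B ∨ A))) → (¬C → ¬B)): 1 ≤ 1, so result = 1
((¬B ∨ A) ∧ ((A ∨ ((¬A → C) ∨ (¬¬B ∨ A))) → (¬C → ¬B))) = min(0.32, 1) = 0.32
(((¬B ∨ A) ∧ ((A ∨ ((¬A → C) ∨ (¬¬B ∨ A))) → (¬C → ¬B))) ∨ B) = max(0.32, 0.67) = 0.67

0.67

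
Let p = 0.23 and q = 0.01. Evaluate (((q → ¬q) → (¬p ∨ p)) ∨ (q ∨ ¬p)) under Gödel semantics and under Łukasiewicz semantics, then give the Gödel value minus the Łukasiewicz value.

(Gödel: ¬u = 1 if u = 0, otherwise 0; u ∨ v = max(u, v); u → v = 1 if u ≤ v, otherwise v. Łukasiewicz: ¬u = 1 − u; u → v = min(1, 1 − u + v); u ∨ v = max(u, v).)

0.23

Gödel evaluation:
  ¬q: Gödel ¬ of 0.01 = 0 (operand ≠ 0)
  (q → ¬q): 0.01 > 0, so result = 0
  ¬p: Gödel ¬ of 0.23 = 0 (operand ≠ 0)
  (¬p ∨ p) = max(0, 0.23) = 0.23
  ((q → ¬q) → (¬p ∨ p)): 0 ≤ 0.23, so result = 1
  ¬p: Gödel ¬ of 0.23 = 0 (operand ≠ 0)
  (q ∨ ¬p) = max(0.01, 0) = 0.01
  (((q → ¬q) → (¬p ∨ p)) ∨ (q ∨ ¬p)) = max(1, 0.01) = 1
  Gödel value = 1
Łukasiewicz evaluation:
  ¬q: Łukasiewicz ¬ gives 1 − 0.01 = 0.99
  (q → ¬q): min(1, 1 − 0.01 + 0.99) = 1
  ¬p: Łukasiewicz ¬ gives 1 − 0.23 = 0.77
  (¬p ∨ p) = max(0.77, 0.23) = 0.77
  ((q → ¬q) → (¬p ∨ p)): min(1, 1 − 1 + 0.77) = 0.77
  ¬p: Łukasiewicz ¬ gives 1 − 0.23 = 0.77
  (q ∨ ¬p) = max(0.01, 0.77) = 0.77
  (((q → ¬q) → (¬p ∨ p)) ∨ (q ∨ ¬p)) = max(0.77, 0.77) = 0.77
  Łukasiewicz value = 0.77
Difference: 1 − 0.77 = 0.23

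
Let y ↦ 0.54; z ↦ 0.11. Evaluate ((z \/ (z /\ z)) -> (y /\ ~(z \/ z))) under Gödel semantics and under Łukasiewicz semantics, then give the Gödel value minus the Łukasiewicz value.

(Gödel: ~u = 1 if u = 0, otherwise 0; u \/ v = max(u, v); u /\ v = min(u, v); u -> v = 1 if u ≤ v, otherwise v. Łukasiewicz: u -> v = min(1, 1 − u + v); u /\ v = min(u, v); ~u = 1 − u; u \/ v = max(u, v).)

Gödel evaluation:
  (z /\ z) = min(0.11, 0.11) = 0.11
  (z \/ (z /\ z)) = max(0.11, 0.11) = 0.11
  (z \/ z) = max(0.11, 0.11) = 0.11
  ~(z \/ z): Gödel ¬ of 0.11 = 0 (operand ≠ 0)
  (y /\ ~(z \/ z)) = min(0.54, 0) = 0
  ((z \/ (z /\ z)) -> (y /\ ~(z \/ z))): 0.11 > 0, so result = 0
  Gödel value = 0
Łukasiewicz evaluation:
  (z /\ z) = min(0.11, 0.11) = 0.11
  (z \/ (z /\ z)) = max(0.11, 0.11) = 0.11
  (z \/ z) = max(0.11, 0.11) = 0.11
  ~(z \/ z): Łukasiewicz ¬ gives 1 − 0.11 = 0.89
  (y /\ ~(z \/ z)) = min(0.54, 0.89) = 0.54
  ((z \/ (z /\ z)) -> (y /\ ~(z \/ z))): min(1, 1 − 0.11 + 0.54) = 1
  Łukasiewicz value = 1
Difference: 0 − 1 = -1.00

-1.00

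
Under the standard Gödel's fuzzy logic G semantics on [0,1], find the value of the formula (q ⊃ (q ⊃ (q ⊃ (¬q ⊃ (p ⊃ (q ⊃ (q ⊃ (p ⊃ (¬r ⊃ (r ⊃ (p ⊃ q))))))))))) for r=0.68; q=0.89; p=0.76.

¬q: Gödel ¬ of 0.89 = 0 (operand ≠ 0)
¬r: Gödel ¬ of 0.68 = 0 (operand ≠ 0)
(p ⊃ q): 0.76 ≤ 0.89, so result = 1
(r ⊃ (p ⊃ q)): 0.68 ≤ 1, so result = 1
(¬r ⊃ (r ⊃ (p ⊃ q))): 0 ≤ 1, so result = 1
(p ⊃ (¬r ⊃ (r ⊃ (p ⊃ q)))): 0.76 ≤ 1, so result = 1
(q ⊃ (p ⊃ (¬r ⊃ (r ⊃ (p ⊃ q))))): 0.89 ≤ 1, so result = 1
(q ⊃ (q ⊃ (p ⊃ (¬r ⊃ (r ⊃ (p ⊃ q)))))): 0.89 ≤ 1, so result = 1
(p ⊃ (q ⊃ (q ⊃ (p ⊃ (¬r ⊃ (r ⊃ (p ⊃ q))))))): 0.76 ≤ 1, so result = 1
(¬q ⊃ (p ⊃ (q ⊃ (q ⊃ (p ⊃ (¬r ⊃ (r ⊃ (p ⊃ q)))))))): 0 ≤ 1, so result = 1
(q ⊃ (¬q ⊃ (p ⊃ (q ⊃ (q ⊃ (p ⊃ (¬r ⊃ (r ⊃ (p ⊃ q))))))))): 0.89 ≤ 1, so result = 1
(q ⊃ (q ⊃ (¬q ⊃ (p ⊃ (q ⊃ (q ⊃ (p ⊃ (¬r ⊃ (r ⊃ (p ⊃ q)))))))))): 0.89 ≤ 1, so result = 1
(q ⊃ (q ⊃ (q ⊃ (¬q ⊃ (p ⊃ (q ⊃ (q ⊃ (p ⊃ (¬r ⊃ (r ⊃ (p ⊃ q))))))))))): 0.89 ≤ 1, so result = 1

1.00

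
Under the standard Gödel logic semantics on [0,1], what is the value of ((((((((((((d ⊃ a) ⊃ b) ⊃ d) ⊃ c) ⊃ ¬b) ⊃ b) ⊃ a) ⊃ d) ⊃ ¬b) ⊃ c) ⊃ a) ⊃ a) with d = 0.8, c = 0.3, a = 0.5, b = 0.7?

(d ⊃ a): 0.8 > 0.5, so result = 0.5
((d ⊃ a) ⊃ b): 0.5 ≤ 0.7, so result = 1
(((d ⊃ a) ⊃ b) ⊃ d): 1 > 0.8, so result = 0.8
((((d ⊃ a) ⊃ b) ⊃ d) ⊃ c): 0.8 > 0.3, so result = 0.3
¬b: Gödel ¬ of 0.7 = 0 (operand ≠ 0)
(((((d ⊃ a) ⊃ b) ⊃ d) ⊃ c) ⊃ ¬b): 0.3 > 0, so result = 0
((((((d ⊃ a) ⊃ b) ⊃ d) ⊃ c) ⊃ ¬b) ⊃ b): 0 ≤ 0.7, so result = 1
(((((((d ⊃ a) ⊃ b) ⊃ d) ⊃ c) ⊃ ¬b) ⊃ b) ⊃ a): 1 > 0.5, so result = 0.5
((((((((d ⊃ a) ⊃ b) ⊃ d) ⊃ c) ⊃ ¬b) ⊃ b) ⊃ a) ⊃ d): 0.5 ≤ 0.8, so result = 1
¬b: Gödel ¬ of 0.7 = 0 (operand ≠ 0)
(((((((((d ⊃ a) ⊃ b) ⊃ d) ⊃ c) ⊃ ¬b) ⊃ b) ⊃ a) ⊃ d) ⊃ ¬b): 1 > 0, so result = 0
((((((((((d ⊃ a) ⊃ b) ⊃ d) ⊃ c) ⊃ ¬b) ⊃ b) ⊃ a) ⊃ d) ⊃ ¬b) ⊃ c): 0 ≤ 0.3, so result = 1
(((((((((((d ⊃ a) ⊃ b) ⊃ d) ⊃ c) ⊃ ¬b) ⊃ b) ⊃ a) ⊃ d) ⊃ ¬b) ⊃ c) ⊃ a): 1 > 0.5, so result = 0.5
((((((((((((d ⊃ a) ⊃ b) ⊃ d) ⊃ c) ⊃ ¬b) ⊃ b) ⊃ a) ⊃ d) ⊃ ¬b) ⊃ c) ⊃ a) ⊃ a): 0.5 ≤ 0.5, so result = 1

1.00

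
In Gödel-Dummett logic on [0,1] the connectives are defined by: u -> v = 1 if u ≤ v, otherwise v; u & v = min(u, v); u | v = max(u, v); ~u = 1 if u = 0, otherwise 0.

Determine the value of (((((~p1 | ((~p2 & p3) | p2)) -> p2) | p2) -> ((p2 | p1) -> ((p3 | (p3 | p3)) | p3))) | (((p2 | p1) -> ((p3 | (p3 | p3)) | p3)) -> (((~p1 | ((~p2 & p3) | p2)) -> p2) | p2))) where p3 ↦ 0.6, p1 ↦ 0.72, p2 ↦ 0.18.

~p1: Gödel ¬ of 0.72 = 0 (operand ≠ 0)
~p2: Gödel ¬ of 0.18 = 0 (operand ≠ 0)
(~p2 & p3) = min(0, 0.6) = 0
((~p2 & p3) | p2) = max(0, 0.18) = 0.18
(~p1 | ((~p2 & p3) | p2)) = max(0, 0.18) = 0.18
((~p1 | ((~p2 & p3) | p2)) -> p2): 0.18 ≤ 0.18, so result = 1
(((~p1 | ((~p2 & p3) | p2)) -> p2) | p2) = max(1, 0.18) = 1
(p2 | p1) = max(0.18, 0.72) = 0.72
(p3 | p3) = max(0.6, 0.6) = 0.6
(p3 | (p3 | p3)) = max(0.6, 0.6) = 0.6
((p3 | (p3 | p3)) | p3) = max(0.6, 0.6) = 0.6
((p2 | p1) -> ((p3 | (p3 | p3)) | p3)): 0.72 > 0.6, so result = 0.6
((((~p1 | ((~p2 & p3) | p2)) -> p2) | p2) -> ((p2 | p1) -> ((p3 | (p3 | p3)) | p3))): 1 > 0.6, so result = 0.6
(p2 | p1) = max(0.18, 0.72) = 0.72
(p3 | p3) = max(0.6, 0.6) = 0.6
(p3 | (p3 | p3)) = max(0.6, 0.6) = 0.6
((p3 | (p3 | p3)) | p3) = max(0.6, 0.6) = 0.6
((p2 | p1) -> ((p3 | (p3 | p3)) | p3)): 0.72 > 0.6, so result = 0.6
~p1: Gödel ¬ of 0.72 = 0 (operand ≠ 0)
~p2: Gödel ¬ of 0.18 = 0 (operand ≠ 0)
(~p2 & p3) = min(0, 0.6) = 0
((~p2 & p3) | p2) = max(0, 0.18) = 0.18
(~p1 | ((~p2 & p3) | p2)) = max(0, 0.18) = 0.18
((~p1 | ((~p2 & p3) | p2)) -> p2): 0.18 ≤ 0.18, so result = 1
(((~p1 | ((~p2 & p3) | p2)) -> p2) | p2) = max(1, 0.18) = 1
(((p2 | p1) -> ((p3 | (p3 | p3)) | p3)) -> (((~p1 | ((~p2 & p3) | p2)) -> p2) | p2)): 0.6 ≤ 1, so result = 1
(((((~p1 | ((~p2 & p3) | p2)) -> p2) | p2) -> ((p2 | p1) -> ((p3 | (p3 | p3)) | p3))) | (((p2 | p1) -> ((p3 | (p3 | p3)) | p3)) -> (((~p1 | ((~p2 & p3) | p2)) -> p2) | p2))) = max(0.6, 1) = 1

1.00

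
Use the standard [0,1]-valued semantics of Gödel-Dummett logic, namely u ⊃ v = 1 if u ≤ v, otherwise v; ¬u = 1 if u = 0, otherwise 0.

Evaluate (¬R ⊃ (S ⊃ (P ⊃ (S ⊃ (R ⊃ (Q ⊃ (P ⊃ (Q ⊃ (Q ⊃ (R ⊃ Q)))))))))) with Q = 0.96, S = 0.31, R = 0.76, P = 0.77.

1.00

¬R: Gödel ¬ of 0.76 = 0 (operand ≠ 0)
(R ⊃ Q): 0.76 ≤ 0.96, so result = 1
(Q ⊃ (R ⊃ Q)): 0.96 ≤ 1, so result = 1
(Q ⊃ (Q ⊃ (R ⊃ Q))): 0.96 ≤ 1, so result = 1
(P ⊃ (Q ⊃ (Q ⊃ (R ⊃ Q)))): 0.77 ≤ 1, so result = 1
(Q ⊃ (P ⊃ (Q ⊃ (Q ⊃ (R ⊃ Q))))): 0.96 ≤ 1, so result = 1
(R ⊃ (Q ⊃ (P ⊃ (Q ⊃ (Q ⊃ (R ⊃ Q)))))): 0.76 ≤ 1, so result = 1
(S ⊃ (R ⊃ (Q ⊃ (P ⊃ (Q ⊃ (Q ⊃ (R ⊃ Q))))))): 0.31 ≤ 1, so result = 1
(P ⊃ (S ⊃ (R ⊃ (Q ⊃ (P ⊃ (Q ⊃ (Q ⊃ (R ⊃ Q)))))))): 0.77 ≤ 1, so result = 1
(S ⊃ (P ⊃ (S ⊃ (R ⊃ (Q ⊃ (P ⊃ (Q ⊃ (Q ⊃ (R ⊃ Q))))))))): 0.31 ≤ 1, so result = 1
(¬R ⊃ (S ⊃ (P ⊃ (S ⊃ (R ⊃ (Q ⊃ (P ⊃ (Q ⊃ (Q ⊃ (R ⊃ Q)))))))))): 0 ≤ 1, so result = 1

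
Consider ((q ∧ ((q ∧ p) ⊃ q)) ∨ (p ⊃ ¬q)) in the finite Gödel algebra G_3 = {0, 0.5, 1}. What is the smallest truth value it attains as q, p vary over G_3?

The minimum is attained at q = 0.5, p = 0.5:
  (q ∧ p) = min(0.5, 0.5) = 0.5
  ((q ∧ p) ⊃ q): 0.5 ≤ 0.5, so result = 1
  (q ∧ ((q ∧ p) ⊃ q)) = min(0.5, 1) = 0.5
  ¬q: Gödel ¬ of 0.5 = 0 (operand ≠ 0)
  (p ⊃ ¬q): 0.5 > 0, so result = 0
  ((q ∧ ((q ∧ p) ⊃ q)) ∨ (p ⊃ ¬q)) = max(0.5, 0) = 0.5
Checking all 9 assignments confirms none give a value below 0.50.

0.50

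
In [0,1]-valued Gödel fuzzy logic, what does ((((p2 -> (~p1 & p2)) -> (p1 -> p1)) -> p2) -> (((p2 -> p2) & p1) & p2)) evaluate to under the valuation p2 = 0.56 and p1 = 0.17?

0.17

~p1: Gödel ¬ of 0.17 = 0 (operand ≠ 0)
(~p1 & p2) = min(0, 0.56) = 0
(p2 -> (~p1 & p2)): 0.56 > 0, so result = 0
(p1 -> p1): 0.17 ≤ 0.17, so result = 1
((p2 -> (~p1 & p2)) -> (p1 -> p1)): 0 ≤ 1, so result = 1
(((p2 -> (~p1 & p2)) -> (p1 -> p1)) -> p2): 1 > 0.56, so result = 0.56
(p2 -> p2): 0.56 ≤ 0.56, so result = 1
((p2 -> p2) & p1) = min(1, 0.17) = 0.17
(((p2 -> p2) & p1) & p2) = min(0.17, 0.56) = 0.17
((((p2 -> (~p1 & p2)) -> (p1 -> p1)) -> p2) -> (((p2 -> p2) & p1) & p2)): 0.56 > 0.17, so result = 0.17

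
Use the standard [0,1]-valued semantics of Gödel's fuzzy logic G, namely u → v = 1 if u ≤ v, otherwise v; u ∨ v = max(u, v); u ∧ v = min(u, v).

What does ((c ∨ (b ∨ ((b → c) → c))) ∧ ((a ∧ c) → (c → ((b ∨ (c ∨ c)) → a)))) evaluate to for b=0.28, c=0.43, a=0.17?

0.43

(b → c): 0.28 ≤ 0.43, so result = 1
((b → c) → c): 1 > 0.43, so result = 0.43
(b ∨ ((b → c) → c)) = max(0.28, 0.43) = 0.43
(c ∨ (b ∨ ((b → c) → c))) = max(0.43, 0.43) = 0.43
(a ∧ c) = min(0.17, 0.43) = 0.17
(c ∨ c) = max(0.43, 0.43) = 0.43
(b ∨ (c ∨ c)) = max(0.28, 0.43) = 0.43
((b ∨ (c ∨ c)) → a): 0.43 > 0.17, so result = 0.17
(c → ((b ∨ (c ∨ c)) → a)): 0.43 > 0.17, so result = 0.17
((a ∧ c) → (c → ((b ∨ (c ∨ c)) → a))): 0.17 ≤ 0.17, so result = 1
((c ∨ (b ∨ ((b → c) → c))) ∧ ((a ∧ c) → (c → ((b ∨ (c ∨ c)) → a)))) = min(0.43, 1) = 0.43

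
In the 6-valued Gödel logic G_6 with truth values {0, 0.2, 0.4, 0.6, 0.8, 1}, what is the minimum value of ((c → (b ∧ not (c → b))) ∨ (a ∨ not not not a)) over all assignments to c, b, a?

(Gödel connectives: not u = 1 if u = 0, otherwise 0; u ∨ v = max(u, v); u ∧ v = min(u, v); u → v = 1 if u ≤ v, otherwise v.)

The minimum is attained at c = 0.2, b = 0, a = 0.2:
  (c → b): 0.2 > 0, so result = 0
  not (c → b): Gödel ¬ of 0 = 1 (operand is 0)
  (b ∧ not (c → b)) = min(0, 1) = 0
  (c → (b ∧ not (c → b))): 0.2 > 0, so result = 0
  not a: Gödel ¬ of 0.2 = 0 (operand ≠ 0)
  not not a: Gödel ¬ of 0 = 1 (operand is 0)
  not not not a: Gödel ¬ of 1 = 0 (operand ≠ 0)
  (a ∨ not not not a) = max(0.2, 0) = 0.2
  ((c → (b ∧ not (c → b))) ∨ (a ∨ not not not a)) = max(0, 0.2) = 0.2
Checking all 216 assignments confirms none give a value below 0.20.

0.20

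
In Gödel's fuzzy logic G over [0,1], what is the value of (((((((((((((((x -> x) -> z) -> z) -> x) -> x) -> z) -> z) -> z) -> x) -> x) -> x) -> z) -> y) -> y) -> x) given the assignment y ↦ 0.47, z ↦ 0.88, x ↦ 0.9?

(x -> x): 0.9 ≤ 0.9, so result = 1
((x -> x) -> z): 1 > 0.88, so result = 0.88
(((x -> x) -> z) -> z): 0.88 ≤ 0.88, so result = 1
((((x -> x) -> z) -> z) -> x): 1 > 0.9, so result = 0.9
(((((x -> x) -> z) -> z) -> x) -> x): 0.9 ≤ 0.9, so result = 1
((((((x -> x) -> z) -> z) -> x) -> x) -> z): 1 > 0.88, so result = 0.88
(((((((x -> x) -> z) -> z) -> x) -> x) -> z) -> z): 0.88 ≤ 0.88, so result = 1
((((((((x -> x) -> z) -> z) -> x) -> x) -> z) -> z) -> z): 1 > 0.88, so result = 0.88
(((((((((x -> x) -> z) -> z) -> x) -> x) -> z) -> z) -> z) -> x): 0.88 ≤ 0.9, so result = 1
((((((((((x -> x) -> z) -> z) -> x) -> x) -> z) -> z) -> z) -> x) -> x): 1 > 0.9, so result = 0.9
(((((((((((x -> x) -> z) -> z) -> x) -> x) -> z) -> z) -> z) -> x) -> x) -> x): 0.9 ≤ 0.9, so result = 1
((((((((((((x -> x) -> z) -> z) -> x) -> x) -> z) -> z) -> z) -> x) -> x) -> x) -> z): 1 > 0.88, so result = 0.88
(((((((((((((x -> x) -> z) -> z) -> x) -> x) -> z) -> z) -> z) -> x) -> x) -> x) -> z) -> y): 0.88 > 0.47, so result = 0.47
((((((((((((((x -> x) -> z) -> z) -> x) -> x) -> z) -> z) -> z) -> x) -> x) -> x) -> z) -> y) -> y): 0.47 ≤ 0.47, so result = 1
(((((((((((((((x -> x) -> z) -> z) -> x) -> x) -> z) -> z) -> z) -> x) -> x) -> x) -> z) -> y) -> y) -> x): 1 > 0.9, so result = 0.9

0.90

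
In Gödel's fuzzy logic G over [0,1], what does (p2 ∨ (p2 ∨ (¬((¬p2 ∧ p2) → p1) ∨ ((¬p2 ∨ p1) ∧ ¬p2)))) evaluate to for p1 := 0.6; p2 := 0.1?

¬p2: Gödel ¬ of 0.1 = 0 (operand ≠ 0)
(¬p2 ∧ p2) = min(0, 0.1) = 0
((¬p2 ∧ p2) → p1): 0 ≤ 0.6, so result = 1
¬((¬p2 ∧ p2) → p1): Gödel ¬ of 1 = 0 (operand ≠ 0)
¬p2: Gödel ¬ of 0.1 = 0 (operand ≠ 0)
(¬p2 ∨ p1) = max(0, 0.6) = 0.6
¬p2: Gödel ¬ of 0.1 = 0 (operand ≠ 0)
((¬p2 ∨ p1) ∧ ¬p2) = min(0.6, 0) = 0
(¬((¬p2 ∧ p2) → p1) ∨ ((¬p2 ∨ p1) ∧ ¬p2)) = max(0, 0) = 0
(p2 ∨ (¬((¬p2 ∧ p2) → p1) ∨ ((¬p2 ∨ p1) ∧ ¬p2))) = max(0.1, 0) = 0.1
(p2 ∨ (p2 ∨ (¬((¬p2 ∧ p2) → p1) ∨ ((¬p2 ∨ p1) ∧ ¬p2)))) = max(0.1, 0.1) = 0.1

0.10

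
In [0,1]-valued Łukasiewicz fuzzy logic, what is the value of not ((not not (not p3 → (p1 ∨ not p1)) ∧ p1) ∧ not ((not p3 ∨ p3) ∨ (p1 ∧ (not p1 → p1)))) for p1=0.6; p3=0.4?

not p3: Łukasiewicz ¬ gives 1 − 0.4 = 0.6
not p1: Łukasiewicz ¬ gives 1 − 0.6 = 0.4
(p1 ∨ not p1) = max(0.6, 0.4) = 0.6
(not p3 → (p1 ∨ not p1)): min(1, 1 − 0.6 + 0.6) = 1
not (not p3 → (p1 ∨ not p1)): Łukasiewicz ¬ gives 1 − 1 = 0
not not (not p3 → (p1 ∨ not p1)): Łukasiewicz ¬ gives 1 − 0 = 1
(not not (not p3 → (p1 ∨ not p1)) ∧ p1) = min(1, 0.6) = 0.6
not p3: Łukasiewicz ¬ gives 1 − 0.4 = 0.6
(not p3 ∨ p3) = max(0.6, 0.4) = 0.6
not p1: Łukasiewicz ¬ gives 1 − 0.6 = 0.4
(not p1 → p1): min(1, 1 − 0.4 + 0.6) = 1
(p1 ∧ (not p1 → p1)) = min(0.6, 1) = 0.6
((not p3 ∨ p3) ∨ (p1 ∧ (not p1 → p1))) = max(0.6, 0.6) = 0.6
not ((not p3 ∨ p3) ∨ (p1 ∧ (not p1 → p1))): Łukasiewicz ¬ gives 1 − 0.6 = 0.4
((not not (not p3 → (p1 ∨ not p1)) ∧ p1) ∧ not ((not p3 ∨ p3) ∨ (p1 ∧ (not p1 → p1)))) = min(0.6, 0.4) = 0.4
not ((not not (not p3 → (p1 ∨ not p1)) ∧ p1) ∧ not ((not p3 ∨ p3) ∨ (p1 ∧ (not p1 → p1)))): Łukasiewicz ¬ gives 1 − 0.4 = 0.6

0.60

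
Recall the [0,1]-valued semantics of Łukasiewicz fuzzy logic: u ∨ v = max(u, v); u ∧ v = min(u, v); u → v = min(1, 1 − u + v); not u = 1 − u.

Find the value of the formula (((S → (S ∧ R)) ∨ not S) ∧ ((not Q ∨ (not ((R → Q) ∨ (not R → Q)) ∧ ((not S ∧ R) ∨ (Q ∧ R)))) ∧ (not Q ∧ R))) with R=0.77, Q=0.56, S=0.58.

0.44

(S ∧ R) = min(0.58, 0.77) = 0.58
(S → (S ∧ R)): min(1, 1 − 0.58 + 0.58) = 1
not S: Łukasiewicz ¬ gives 1 − 0.58 = 0.42
((S → (S ∧ R)) ∨ not S) = max(1, 0.42) = 1
not Q: Łukasiewicz ¬ gives 1 − 0.56 = 0.44
(R → Q): min(1, 1 − 0.77 + 0.56) = 0.79
not R: Łukasiewicz ¬ gives 1 − 0.77 = 0.23
(not R → Q): min(1, 1 − 0.23 + 0.56) = 1
((R → Q) ∨ (not R → Q)) = max(0.79, 1) = 1
not ((R → Q) ∨ (not R → Q)): Łukasiewicz ¬ gives 1 − 1 = 0
not S: Łukasiewicz ¬ gives 1 − 0.58 = 0.42
(not S ∧ R) = min(0.42, 0.77) = 0.42
(Q ∧ R) = min(0.56, 0.77) = 0.56
((not S ∧ R) ∨ (Q ∧ R)) = max(0.42, 0.56) = 0.56
(not ((R → Q) ∨ (not R → Q)) ∧ ((not S ∧ R) ∨ (Q ∧ R))) = min(0, 0.56) = 0
(not Q ∨ (not ((R → Q) ∨ (not R → Q)) ∧ ((not S ∧ R) ∨ (Q ∧ R)))) = max(0.44, 0) = 0.44
not Q: Łukasiewicz ¬ gives 1 − 0.56 = 0.44
(not Q ∧ R) = min(0.44, 0.77) = 0.44
((not Q ∨ (not ((R → Q) ∨ (not R → Q)) ∧ ((not S ∧ R) ∨ (Q ∧ R)))) ∧ (not Q ∧ R)) = min(0.44, 0.44) = 0.44
(((S → (S ∧ R)) ∨ not S) ∧ ((not Q ∨ (not ((R → Q) ∨ (not R → Q)) ∧ ((not S ∧ R) ∨ (Q ∧ R)))) ∧ (not Q ∧ R))) = min(1, 0.44) = 0.44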